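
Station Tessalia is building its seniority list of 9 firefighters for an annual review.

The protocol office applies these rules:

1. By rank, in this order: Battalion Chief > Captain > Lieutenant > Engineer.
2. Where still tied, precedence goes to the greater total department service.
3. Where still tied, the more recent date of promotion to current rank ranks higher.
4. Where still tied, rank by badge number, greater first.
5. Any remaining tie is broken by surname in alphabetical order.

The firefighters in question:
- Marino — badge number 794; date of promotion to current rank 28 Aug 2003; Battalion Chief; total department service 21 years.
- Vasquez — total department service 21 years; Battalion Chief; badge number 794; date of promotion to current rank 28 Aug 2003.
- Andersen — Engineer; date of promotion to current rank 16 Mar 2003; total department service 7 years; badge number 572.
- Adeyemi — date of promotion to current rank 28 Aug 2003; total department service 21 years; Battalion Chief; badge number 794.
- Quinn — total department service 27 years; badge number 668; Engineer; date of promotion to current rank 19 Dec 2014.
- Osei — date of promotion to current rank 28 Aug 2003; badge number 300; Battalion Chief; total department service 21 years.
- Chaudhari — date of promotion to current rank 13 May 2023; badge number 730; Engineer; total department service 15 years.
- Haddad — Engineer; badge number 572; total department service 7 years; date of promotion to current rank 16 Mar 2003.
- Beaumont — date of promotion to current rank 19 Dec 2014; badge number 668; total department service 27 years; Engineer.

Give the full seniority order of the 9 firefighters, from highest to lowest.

By rank: Adeyemi, Marino, Vasquez and Osei (Battalion Chief); then Beaumont, Quinn, Chaudhari, Andersen and Haddad (Engineer).
Adeyemi, Marino, Vasquez and Osei all have total department service 21 years, so the next rule applies.
Adeyemi, Marino, Vasquez and Osei all have date of promotion to current rank 28 Aug 2003, so the next rule applies.
Among Adeyemi, Marino, Vasquez and Osei, by badge number (higher first): Adeyemi, Marino and Vasquez (794) before Osei (300).
Among Adeyemi, Marino and Vasquez, alphabetically by surname: Adeyemi before Marino before Vasquez.
Among Beaumont, Quinn, Chaudhari, Andersen and Haddad, by total department service (higher first): Beaumont and Quinn (27 years) before Chaudhari (15 years) before Andersen and Haddad (7 years).
Beaumont and Quinn both have date of promotion to current rank 19 Dec 2014, so the next rule applies.
Beaumont and Quinn both have badge number 668, so the next rule applies.
Among Beaumont and Quinn, alphabetically by surname: Beaumont before Quinn.
Andersen and Haddad both have date of promotion to current rank 16 Mar 2003, so the next rule applies.
Andersen and Haddad both have badge number 572, so the next rule applies.
Among Andersen and Haddad, alphabetically by surname: Andersen before Haddad.
Full order: Adeyemi, Marino, Vasquez, Osei, Beaumont, Quinn, Chaudhari, Andersen, Haddad.

Adeyemi, Marino, Vasquez, Osei, Beaumont, Quinn, Chaudhari, Andersen, Haddad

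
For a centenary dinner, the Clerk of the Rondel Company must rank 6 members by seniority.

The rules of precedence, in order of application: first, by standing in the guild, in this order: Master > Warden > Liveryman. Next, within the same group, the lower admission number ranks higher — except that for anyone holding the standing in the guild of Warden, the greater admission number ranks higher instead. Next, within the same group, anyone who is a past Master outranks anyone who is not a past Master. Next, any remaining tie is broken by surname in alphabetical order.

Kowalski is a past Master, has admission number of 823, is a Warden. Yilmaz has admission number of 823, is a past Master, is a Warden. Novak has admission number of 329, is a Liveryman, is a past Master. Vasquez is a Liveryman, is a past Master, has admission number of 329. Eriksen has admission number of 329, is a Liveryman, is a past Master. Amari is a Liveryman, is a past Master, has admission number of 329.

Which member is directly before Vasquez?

Novak

By standing in the guild: Kowalski and Yilmaz (Warden); then Amari, Eriksen, Novak and Vasquez (Liveryman).
Kowalski and Yilmaz both have admission number 823, so the next rule applies.
Kowalski and Yilmaz are each a past Master, so the next rule applies.
Among Kowalski and Yilmaz, alphabetically by surname: Kowalski before Yilmaz.
Amari, Eriksen, Novak and Vasquez all have admission number 329, so the next rule applies.
Amari, Eriksen, Novak and Vasquez are each a past Master, so the next rule applies.
Among Amari, Eriksen, Novak and Vasquez, alphabetically by surname: Amari before Eriksen before Novak before Vasquez.
Order: Kowalski, Yilmaz, Amari, Eriksen, Novak, Vasquez.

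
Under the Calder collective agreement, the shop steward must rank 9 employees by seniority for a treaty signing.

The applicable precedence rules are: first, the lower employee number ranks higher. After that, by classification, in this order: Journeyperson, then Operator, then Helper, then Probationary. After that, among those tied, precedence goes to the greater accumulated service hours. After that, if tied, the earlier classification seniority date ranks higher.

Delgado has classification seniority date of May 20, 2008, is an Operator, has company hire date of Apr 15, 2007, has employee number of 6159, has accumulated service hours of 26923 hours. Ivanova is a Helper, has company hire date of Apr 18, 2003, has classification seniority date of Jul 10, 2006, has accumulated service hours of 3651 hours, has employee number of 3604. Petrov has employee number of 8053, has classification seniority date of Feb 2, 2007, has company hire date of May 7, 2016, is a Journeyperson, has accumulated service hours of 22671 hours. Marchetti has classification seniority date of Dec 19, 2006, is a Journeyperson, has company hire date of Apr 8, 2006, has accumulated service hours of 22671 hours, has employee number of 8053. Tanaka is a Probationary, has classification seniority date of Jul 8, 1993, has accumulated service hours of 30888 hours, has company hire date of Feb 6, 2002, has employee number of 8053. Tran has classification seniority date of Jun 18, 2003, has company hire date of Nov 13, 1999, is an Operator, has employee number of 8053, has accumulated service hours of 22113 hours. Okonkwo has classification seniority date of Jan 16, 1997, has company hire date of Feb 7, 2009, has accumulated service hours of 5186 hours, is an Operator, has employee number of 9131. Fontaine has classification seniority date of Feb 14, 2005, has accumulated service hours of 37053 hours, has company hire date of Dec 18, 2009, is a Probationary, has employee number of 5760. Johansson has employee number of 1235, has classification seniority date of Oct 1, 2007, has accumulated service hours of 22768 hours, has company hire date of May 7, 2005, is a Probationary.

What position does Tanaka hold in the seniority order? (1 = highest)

By employee number (lower first): Johansson (1235); then Ivanova (3604); then Fontaine (5760); then Delgado (6159); then Marchetti, Petrov, Tran and Tanaka (each 8053); then Okonkwo (9131).
Among Marchetti, Petrov, Tran and Tanaka, by classification: Marchetti and Petrov (Journeyperson) before Tran (Operator) before Tanaka (Probationary).
Marchetti and Petrov both have accumulated service hours 22671 hours, so the next rule applies.
Among Marchetti and Petrov, by classification seniority date (earlier first): Marchetti (Dec 19, 2006) before Petrov (Feb 2, 2007).
Order: Johansson, Ivanova, Fontaine, Delgado, Marchetti, Petrov, Tran, Tanaka, Okonkwo. So position 8.

8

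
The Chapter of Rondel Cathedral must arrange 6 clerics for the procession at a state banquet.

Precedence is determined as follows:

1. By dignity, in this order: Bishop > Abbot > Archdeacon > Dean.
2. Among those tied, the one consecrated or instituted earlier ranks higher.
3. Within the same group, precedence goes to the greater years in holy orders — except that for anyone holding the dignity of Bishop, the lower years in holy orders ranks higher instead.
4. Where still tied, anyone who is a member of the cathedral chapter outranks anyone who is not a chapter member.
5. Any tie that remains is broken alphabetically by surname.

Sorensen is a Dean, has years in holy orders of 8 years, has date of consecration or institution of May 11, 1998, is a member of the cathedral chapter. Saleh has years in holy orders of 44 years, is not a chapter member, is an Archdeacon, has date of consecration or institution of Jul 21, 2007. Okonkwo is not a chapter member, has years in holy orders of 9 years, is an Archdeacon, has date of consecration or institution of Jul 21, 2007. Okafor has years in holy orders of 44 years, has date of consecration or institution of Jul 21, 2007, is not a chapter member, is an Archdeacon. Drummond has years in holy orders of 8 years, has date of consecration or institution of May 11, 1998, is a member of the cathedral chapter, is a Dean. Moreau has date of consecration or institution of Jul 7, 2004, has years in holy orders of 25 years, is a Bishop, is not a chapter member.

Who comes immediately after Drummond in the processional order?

By dignity: Moreau (Bishop); then Okafor, Saleh and Okonkwo (Archdeacon); then Drummond and Sorensen (Dean).
Okafor, Saleh and Okonkwo all have date of consecration or institution Jul 21, 2007, so the next rule applies.
Among Okafor, Saleh and Okonkwo, by years in holy orders (higher first): Okafor and Saleh (44 years) before Okonkwo (9 years).
Okafor and Saleh are each not a chapter member, so the next rule applies.
Among Okafor and Saleh, alphabetically by surname: Okafor before Saleh.
Drummond and Sorensen both have date of consecration or institution May 11, 1998, so the next rule applies.
Drummond and Sorensen both have years in holy orders 8 years, so the next rule applies.
Drummond and Sorensen are each a member of the cathedral chapter, so the next rule applies.
Among Drummond and Sorensen, alphabetically by surname: Drummond before Sorensen.
Order: Moreau, Okafor, Saleh, Okonkwo, Drummond, Sorensen.

Sorensen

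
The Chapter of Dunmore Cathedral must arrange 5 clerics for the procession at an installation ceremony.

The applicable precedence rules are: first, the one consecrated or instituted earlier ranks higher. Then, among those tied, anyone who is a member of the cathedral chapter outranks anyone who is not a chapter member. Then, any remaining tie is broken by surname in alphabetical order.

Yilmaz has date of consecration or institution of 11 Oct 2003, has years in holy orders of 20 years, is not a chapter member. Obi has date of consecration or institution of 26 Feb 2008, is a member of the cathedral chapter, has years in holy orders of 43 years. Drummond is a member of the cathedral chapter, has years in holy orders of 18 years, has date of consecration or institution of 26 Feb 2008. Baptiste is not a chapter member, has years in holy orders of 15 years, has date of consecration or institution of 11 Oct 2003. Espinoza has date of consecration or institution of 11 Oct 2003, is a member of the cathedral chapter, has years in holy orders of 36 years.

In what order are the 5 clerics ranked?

Espinoza, Baptiste, Yilmaz, Drummond, Obi

By date of consecration or institution (earlier first): Espinoza, Baptiste and Yilmaz (each 11 Oct 2003); then Drummond and Obi (both 26 Feb 2008).
Among Espinoza, Baptiste and Yilmaz, a member of the cathedral chapter before not a chapter member: Espinoza (a member of the cathedral chapter) before Baptiste and Yilmaz (not a chapter member).
Among Baptiste and Yilmaz, alphabetically by surname: Baptiste before Yilmaz.
Drummond and Obi are each a member of the cathedral chapter, so the next rule applies.
Among Drummond and Obi, alphabetically by surname: Drummond before Obi.
Full order: Espinoza, Baptiste, Yilmaz, Drummond, Obi.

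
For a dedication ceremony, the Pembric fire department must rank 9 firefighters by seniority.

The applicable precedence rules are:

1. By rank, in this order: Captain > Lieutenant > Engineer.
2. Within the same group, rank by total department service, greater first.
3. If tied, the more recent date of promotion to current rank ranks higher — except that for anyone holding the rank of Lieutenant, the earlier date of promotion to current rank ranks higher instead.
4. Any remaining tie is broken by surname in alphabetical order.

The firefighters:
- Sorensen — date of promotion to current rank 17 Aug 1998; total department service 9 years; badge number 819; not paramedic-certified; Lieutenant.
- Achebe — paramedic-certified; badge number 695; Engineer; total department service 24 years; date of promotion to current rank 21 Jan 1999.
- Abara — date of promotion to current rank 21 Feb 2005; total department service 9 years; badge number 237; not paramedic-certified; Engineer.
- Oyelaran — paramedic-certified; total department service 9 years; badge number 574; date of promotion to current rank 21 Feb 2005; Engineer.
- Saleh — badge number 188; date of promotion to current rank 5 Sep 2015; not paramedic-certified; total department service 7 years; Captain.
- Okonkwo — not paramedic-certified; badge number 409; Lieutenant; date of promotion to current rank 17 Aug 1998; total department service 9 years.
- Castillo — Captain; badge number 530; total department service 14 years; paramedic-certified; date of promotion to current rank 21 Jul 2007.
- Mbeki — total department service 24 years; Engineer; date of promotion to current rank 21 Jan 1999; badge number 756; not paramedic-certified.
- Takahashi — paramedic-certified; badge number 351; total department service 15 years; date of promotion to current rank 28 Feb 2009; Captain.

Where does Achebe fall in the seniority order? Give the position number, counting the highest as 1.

6

By rank: Takahashi, Castillo and Saleh (Captain); then Okonkwo and Sorensen (Lieutenant); then Achebe, Mbeki, Abara and Oyelaran (Engineer).
Among Takahashi, Castillo and Saleh, by total department service (higher first): Takahashi (15 years) before Castillo (14 years) before Saleh (7 years).
Okonkwo and Sorensen both have total department service 9 years, so the next rule applies.
Okonkwo and Sorensen both have date of promotion to current rank 17 Aug 1998, so the next rule applies.
Among Okonkwo and Sorensen, alphabetically by surname: Okonkwo before Sorensen.
Among Achebe, Mbeki, Abara and Oyelaran, by total department service (higher first): Achebe and Mbeki (24 years) before Abara and Oyelaran (9 years).
Achebe and Mbeki both have date of promotion to current rank 21 Jan 1999, so the next rule applies.
Among Achebe and Mbeki, alphabetically by surname: Achebe before Mbeki.
Abara and Oyelaran both have date of promotion to current rank 21 Feb 2005, so the next rule applies.
Among Abara and Oyelaran, alphabetically by surname: Abara before Oyelaran.
Order: Takahashi, Castillo, Saleh, Okonkwo, Sorensen, Achebe, Mbeki, Abara, Oyelaran. So position 6.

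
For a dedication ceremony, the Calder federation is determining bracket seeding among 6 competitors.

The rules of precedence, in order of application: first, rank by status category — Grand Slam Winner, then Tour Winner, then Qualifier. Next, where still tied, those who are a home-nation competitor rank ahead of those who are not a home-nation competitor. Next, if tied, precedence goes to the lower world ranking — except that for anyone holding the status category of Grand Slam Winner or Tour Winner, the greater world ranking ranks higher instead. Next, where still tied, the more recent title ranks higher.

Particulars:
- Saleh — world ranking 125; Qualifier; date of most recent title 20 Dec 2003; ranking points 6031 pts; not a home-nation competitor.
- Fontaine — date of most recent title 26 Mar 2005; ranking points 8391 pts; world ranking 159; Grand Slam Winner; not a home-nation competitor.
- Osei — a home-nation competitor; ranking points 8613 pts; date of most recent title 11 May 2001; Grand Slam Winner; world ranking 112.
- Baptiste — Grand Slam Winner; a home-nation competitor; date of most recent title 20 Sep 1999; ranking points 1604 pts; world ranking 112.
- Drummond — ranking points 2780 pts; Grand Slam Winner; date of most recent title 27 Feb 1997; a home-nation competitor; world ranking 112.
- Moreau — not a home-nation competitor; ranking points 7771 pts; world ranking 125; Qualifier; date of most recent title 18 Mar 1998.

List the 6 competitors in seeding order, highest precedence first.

Osei, Baptiste, Drummond, Fontaine, Saleh, Moreau

By status category: Osei, Baptiste, Drummond and Fontaine (Grand Slam Winner); then Saleh and Moreau (Qualifier).
Among Osei, Baptiste, Drummond and Fontaine, a home-nation competitor before not a home-nation competitor: Osei, Baptiste and Drummond (a home-nation competitor) before Fontaine (not a home-nation competitor).
Osei, Baptiste and Drummond all have world ranking 112, so the next rule applies.
Among Osei, Baptiste and Drummond, by date of most recent title (later first): Osei (11 May 2001) before Baptiste (20 Sep 1999) before Drummond (27 Feb 1997).
Saleh and Moreau are each not a home-nation competitor, so the next rule applies.
Saleh and Moreau both have world ranking 125, so the next rule applies.
Among Saleh and Moreau, by date of most recent title (later first): Saleh (20 Dec 2003) before Moreau (18 Mar 1998).
Full order: Osei, Baptiste, Drummond, Fontaine, Saleh, Moreau.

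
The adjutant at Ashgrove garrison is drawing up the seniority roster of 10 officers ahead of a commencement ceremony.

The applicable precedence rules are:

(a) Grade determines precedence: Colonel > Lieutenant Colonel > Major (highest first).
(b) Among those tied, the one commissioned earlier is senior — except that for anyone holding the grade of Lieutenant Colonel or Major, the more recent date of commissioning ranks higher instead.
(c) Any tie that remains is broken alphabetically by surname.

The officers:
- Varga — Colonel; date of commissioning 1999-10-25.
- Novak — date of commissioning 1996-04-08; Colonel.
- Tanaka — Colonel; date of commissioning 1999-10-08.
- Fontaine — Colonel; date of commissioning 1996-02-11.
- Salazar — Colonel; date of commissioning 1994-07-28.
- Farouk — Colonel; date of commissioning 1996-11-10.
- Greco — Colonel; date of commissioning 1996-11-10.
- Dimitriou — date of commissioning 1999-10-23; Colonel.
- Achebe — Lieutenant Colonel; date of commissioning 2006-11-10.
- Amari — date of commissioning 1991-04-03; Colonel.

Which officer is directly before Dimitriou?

Tanaka

By grade: Amari, Salazar, Fontaine, Novak, Farouk, Greco, Tanaka, Dimitriou and Varga (Colonel); then Achebe (Lieutenant Colonel).
Among Amari, Salazar, Fontaine, Novak, Farouk, Greco, Tanaka, Dimitriou and Varga, by date of commissioning (earlier first): Amari (1991-04-03) before Salazar (1994-07-28) before Fontaine (1996-02-11) before Novak (1996-04-08) before Farouk and Greco (1996-11-10) before Tanaka (1999-10-08) before Dimitriou (1999-10-23) before Varga (1999-10-25).
Among Farouk and Greco, alphabetically by surname: Farouk before Greco.
Order: Amari, Salazar, Fontaine, Novak, Farouk, Greco, Tanaka, Dimitriou, Varga, Achebe.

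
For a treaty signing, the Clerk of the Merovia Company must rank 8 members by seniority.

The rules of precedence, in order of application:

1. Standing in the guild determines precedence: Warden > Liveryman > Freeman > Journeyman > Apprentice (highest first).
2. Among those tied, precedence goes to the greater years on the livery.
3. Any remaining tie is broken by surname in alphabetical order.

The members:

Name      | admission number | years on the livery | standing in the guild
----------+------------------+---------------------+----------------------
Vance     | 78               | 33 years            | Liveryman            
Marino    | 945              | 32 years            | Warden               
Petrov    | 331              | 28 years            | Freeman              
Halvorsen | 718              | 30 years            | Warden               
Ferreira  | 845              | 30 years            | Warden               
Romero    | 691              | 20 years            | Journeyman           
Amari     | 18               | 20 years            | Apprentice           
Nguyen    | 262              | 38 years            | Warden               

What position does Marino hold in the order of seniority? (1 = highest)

2

By standing in the guild: Nguyen, Marino, Ferreira and Halvorsen (Warden); then Vance (Liveryman); then Petrov (Freeman); then Romero (Journeyman); then Amari (Apprentice).
Among Nguyen, Marino, Ferreira and Halvorsen, by years on the livery (higher first): Nguyen (38 years) before Marino (32 years) before Ferreira and Halvorsen (30 years).
Among Ferreira and Halvorsen, alphabetically by surname: Ferreira before Halvorsen.
Order: Nguyen, Marino, Ferreira, Halvorsen, Vance, Petrov, Romero, Amari. So position 2.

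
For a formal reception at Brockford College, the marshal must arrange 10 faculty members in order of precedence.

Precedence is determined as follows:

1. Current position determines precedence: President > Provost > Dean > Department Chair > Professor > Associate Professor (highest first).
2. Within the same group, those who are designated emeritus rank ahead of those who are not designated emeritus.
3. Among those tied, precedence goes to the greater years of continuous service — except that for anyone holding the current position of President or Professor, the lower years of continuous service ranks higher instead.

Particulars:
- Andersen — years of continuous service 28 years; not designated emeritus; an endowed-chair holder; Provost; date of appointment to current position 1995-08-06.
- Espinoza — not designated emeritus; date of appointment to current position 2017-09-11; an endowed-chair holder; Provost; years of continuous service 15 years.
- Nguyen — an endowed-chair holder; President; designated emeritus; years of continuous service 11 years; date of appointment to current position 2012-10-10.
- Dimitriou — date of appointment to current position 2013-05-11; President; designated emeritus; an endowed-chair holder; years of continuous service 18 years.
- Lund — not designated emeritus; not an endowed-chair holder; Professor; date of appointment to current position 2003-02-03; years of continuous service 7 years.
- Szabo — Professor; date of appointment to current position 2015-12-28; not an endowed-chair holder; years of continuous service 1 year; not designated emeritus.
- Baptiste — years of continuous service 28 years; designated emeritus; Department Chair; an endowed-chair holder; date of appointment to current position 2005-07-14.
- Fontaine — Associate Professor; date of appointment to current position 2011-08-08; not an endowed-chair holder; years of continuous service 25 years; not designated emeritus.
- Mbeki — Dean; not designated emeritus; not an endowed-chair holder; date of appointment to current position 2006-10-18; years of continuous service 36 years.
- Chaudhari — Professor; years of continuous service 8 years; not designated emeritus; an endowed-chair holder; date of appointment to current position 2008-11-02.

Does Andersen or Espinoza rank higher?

Andersen

By current position: Nguyen and Dimitriou (President); then Andersen and Espinoza (Provost); then Mbeki (Dean); then Baptiste (Department Chair); then Szabo, Lund and Chaudhari (Professor); then Fontaine (Associate Professor).
Nguyen and Dimitriou are each designated emeritus, so the next rule applies.
Among Nguyen and Dimitriou, by years of continuous service (lower first) (reversed rule for this group): Nguyen (11 years) before Dimitriou (18 years).
Andersen and Espinoza are each not designated emeritus, so the next rule applies.
Among Andersen and Espinoza, by years of continuous service (higher first): Andersen (28 years) before Espinoza (15 years).
Szabo, Lund and Chaudhari are each not designated emeritus, so the next rule applies.
Among Szabo, Lund and Chaudhari, by years of continuous service (lower first) (reversed rule for this group): Szabo (1 year) before Lund (7 years) before Chaudhari (8 years).
So Andersen takes precedence.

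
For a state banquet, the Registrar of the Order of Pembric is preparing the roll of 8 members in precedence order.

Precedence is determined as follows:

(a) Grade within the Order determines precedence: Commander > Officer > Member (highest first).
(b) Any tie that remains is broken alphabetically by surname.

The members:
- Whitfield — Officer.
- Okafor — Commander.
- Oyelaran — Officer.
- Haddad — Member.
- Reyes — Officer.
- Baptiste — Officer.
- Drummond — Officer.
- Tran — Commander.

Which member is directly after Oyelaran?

By grade within the Order: Okafor and Tran (Commander); then Baptiste, Drummond, Oyelaran, Reyes and Whitfield (Officer); then Haddad (Member).
Among Okafor and Tran, alphabetically by surname: Okafor before Tran.
Among Baptiste, Drummond, Oyelaran, Reyes and Whitfield, alphabetically by surname: Baptiste before Drummond before Oyelaran before Reyes before Whitfield.
Order: Okafor, Tran, Baptiste, Drummond, Oyelaran, Reyes, Whitfield, Haddad.

Reyes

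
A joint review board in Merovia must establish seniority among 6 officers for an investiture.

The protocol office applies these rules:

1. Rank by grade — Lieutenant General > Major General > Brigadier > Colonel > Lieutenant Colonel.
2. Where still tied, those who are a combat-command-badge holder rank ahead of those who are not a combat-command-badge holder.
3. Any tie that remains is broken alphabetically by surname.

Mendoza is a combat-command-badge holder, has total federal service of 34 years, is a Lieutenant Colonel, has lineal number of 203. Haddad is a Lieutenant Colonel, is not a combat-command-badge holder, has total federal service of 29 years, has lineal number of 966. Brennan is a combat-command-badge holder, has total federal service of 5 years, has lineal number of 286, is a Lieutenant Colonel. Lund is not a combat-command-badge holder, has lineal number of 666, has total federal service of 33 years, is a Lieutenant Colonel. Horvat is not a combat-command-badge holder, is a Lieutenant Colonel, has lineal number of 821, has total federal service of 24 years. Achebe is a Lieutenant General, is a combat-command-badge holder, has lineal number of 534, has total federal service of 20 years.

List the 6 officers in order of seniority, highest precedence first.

By grade: Achebe (Lieutenant General); then Brennan, Mendoza, Haddad, Horvat and Lund (Lieutenant Colonel).
Among Brennan, Mendoza, Haddad, Horvat and Lund, a combat-command-badge holder before not a combat-command-badge holder: Brennan and Mendoza (a combat-command-badge holder) before Haddad, Horvat and Lund (not a combat-command-badge holder).
Among Brennan and Mendoza, alphabetically by surname: Brennan before Mendoza.
Among Haddad, Horvat and Lund, alphabetically by surname: Haddad before Horvat before Lund.
Full order: Achebe, Brennan, Mendoza, Haddad, Horvat, Lund.

Achebe, Brennan, Mendoza, Haddad, Horvat, Lund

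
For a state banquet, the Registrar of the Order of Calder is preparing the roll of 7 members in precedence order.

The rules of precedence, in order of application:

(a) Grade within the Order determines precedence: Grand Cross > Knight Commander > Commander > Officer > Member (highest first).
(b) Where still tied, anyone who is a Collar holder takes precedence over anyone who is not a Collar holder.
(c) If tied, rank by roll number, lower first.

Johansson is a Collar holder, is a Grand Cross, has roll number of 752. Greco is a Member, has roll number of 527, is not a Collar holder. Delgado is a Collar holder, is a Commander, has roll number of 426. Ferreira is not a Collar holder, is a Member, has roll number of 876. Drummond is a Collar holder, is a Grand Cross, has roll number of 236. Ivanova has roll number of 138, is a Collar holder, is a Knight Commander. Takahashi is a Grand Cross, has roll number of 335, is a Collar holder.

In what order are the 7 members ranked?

By grade within the Order: Drummond, Takahashi and Johansson (Grand Cross); then Ivanova (Knight Commander); then Delgado (Commander); then Greco and Ferreira (Member).
Drummond, Takahashi and Johansson are each a Collar holder, so the next rule applies.
Among Drummond, Takahashi and Johansson, by roll number (lower first): Drummond (236) before Takahashi (335) before Johansson (752).
Greco and Ferreira are each not a Collar holder, so the next rule applies.
Among Greco and Ferreira, by roll number (lower first): Greco (527) before Ferreira (876).
Full order: Drummond, Takahashi, Johansson, Ivanova, Delgado, Greco, Ferreira.

Drummond, Takahashi, Johansson, Ivanova, Delgado, Greco, Ferreira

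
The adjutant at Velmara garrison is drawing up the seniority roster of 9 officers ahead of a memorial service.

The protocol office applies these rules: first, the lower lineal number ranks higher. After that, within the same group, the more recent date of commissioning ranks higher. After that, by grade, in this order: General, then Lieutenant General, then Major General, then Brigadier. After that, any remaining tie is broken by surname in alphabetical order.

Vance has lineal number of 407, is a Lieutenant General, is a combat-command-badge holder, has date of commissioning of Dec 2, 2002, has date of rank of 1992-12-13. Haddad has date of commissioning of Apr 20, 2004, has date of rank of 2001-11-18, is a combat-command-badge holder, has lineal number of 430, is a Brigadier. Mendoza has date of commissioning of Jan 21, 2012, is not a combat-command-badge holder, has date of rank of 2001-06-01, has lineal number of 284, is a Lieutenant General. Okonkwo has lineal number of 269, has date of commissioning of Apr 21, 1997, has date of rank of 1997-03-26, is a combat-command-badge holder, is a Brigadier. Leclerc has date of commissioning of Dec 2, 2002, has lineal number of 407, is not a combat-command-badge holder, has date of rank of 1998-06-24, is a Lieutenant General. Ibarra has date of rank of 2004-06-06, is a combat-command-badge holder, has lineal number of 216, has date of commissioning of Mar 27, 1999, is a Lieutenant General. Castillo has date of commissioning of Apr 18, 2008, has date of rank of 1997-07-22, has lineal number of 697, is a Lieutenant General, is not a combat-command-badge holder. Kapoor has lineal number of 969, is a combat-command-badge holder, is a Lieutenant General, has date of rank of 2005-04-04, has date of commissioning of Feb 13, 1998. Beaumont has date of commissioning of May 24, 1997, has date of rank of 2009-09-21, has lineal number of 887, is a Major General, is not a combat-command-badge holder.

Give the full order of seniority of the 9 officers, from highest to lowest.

Ibarra, Okonkwo, Mendoza, Leclerc, Vance, Haddad, Castillo, Beaumont, Kapoor

By lineal number (lower first): Ibarra (216); then Okonkwo (269); then Mendoza (284); then Leclerc and Vance (both 407); then Haddad (430); then Castillo (697); then Beaumont (887); then Kapoor (969).
Leclerc and Vance both have date of commissioning Dec 2, 2002, so the next rule applies.
Leclerc and Vance are each Lieutenant General, so the next rule applies.
Among Leclerc and Vance, alphabetically by surname: Leclerc before Vance.
Full order: Ibarra, Okonkwo, Mendoza, Leclerc, Vance, Haddad, Castillo, Beaumont, Kapoor.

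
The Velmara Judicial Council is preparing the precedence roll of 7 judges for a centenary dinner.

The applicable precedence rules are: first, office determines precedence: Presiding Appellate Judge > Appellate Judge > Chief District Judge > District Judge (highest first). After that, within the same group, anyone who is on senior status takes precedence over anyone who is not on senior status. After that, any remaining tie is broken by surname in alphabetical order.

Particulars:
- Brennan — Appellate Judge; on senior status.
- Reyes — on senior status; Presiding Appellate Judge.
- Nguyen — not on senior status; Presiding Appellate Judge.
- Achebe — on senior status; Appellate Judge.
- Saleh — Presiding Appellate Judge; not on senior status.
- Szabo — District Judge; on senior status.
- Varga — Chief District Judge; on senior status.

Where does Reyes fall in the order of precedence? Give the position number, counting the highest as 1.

1

By office: Reyes, Nguyen and Saleh (Presiding Appellate Judge); then Achebe and Brennan (Appellate Judge); then Varga (Chief District Judge); then Szabo (District Judge).
Among Reyes, Nguyen and Saleh, on senior status before not on senior status: Reyes (on senior status) before Nguyen and Saleh (not on senior status).
Among Nguyen and Saleh, alphabetically by surname: Nguyen before Saleh.
Achebe and Brennan are each on senior status, so the next rule applies.
Among Achebe and Brennan, alphabetically by surname: Achebe before Brennan.
Order: Reyes, Nguyen, Saleh, Achebe, Brennan, Varga, Szabo. So position 1.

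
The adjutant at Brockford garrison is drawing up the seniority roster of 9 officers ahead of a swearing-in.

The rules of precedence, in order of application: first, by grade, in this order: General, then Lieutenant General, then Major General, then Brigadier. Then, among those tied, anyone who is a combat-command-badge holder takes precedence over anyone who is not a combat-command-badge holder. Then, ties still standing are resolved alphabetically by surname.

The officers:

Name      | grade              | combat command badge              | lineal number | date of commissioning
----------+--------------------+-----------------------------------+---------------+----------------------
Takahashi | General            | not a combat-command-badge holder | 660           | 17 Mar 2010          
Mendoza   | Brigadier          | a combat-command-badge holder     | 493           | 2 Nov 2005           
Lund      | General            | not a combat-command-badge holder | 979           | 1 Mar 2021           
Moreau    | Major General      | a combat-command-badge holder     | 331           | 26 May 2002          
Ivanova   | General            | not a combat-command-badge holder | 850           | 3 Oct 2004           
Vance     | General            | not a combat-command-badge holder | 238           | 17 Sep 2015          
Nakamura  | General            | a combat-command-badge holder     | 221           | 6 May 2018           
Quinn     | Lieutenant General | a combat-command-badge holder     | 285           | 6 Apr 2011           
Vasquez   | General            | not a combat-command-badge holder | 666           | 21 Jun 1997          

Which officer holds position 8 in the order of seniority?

Moreau

By grade: Nakamura, Ivanova, Lund, Takahashi, Vance and Vasquez (General); then Quinn (Lieutenant General); then Moreau (Major General); then Mendoza (Brigadier).
Among Nakamura, Ivanova, Lund, Takahashi, Vance and Vasquez, a combat-command-badge holder before not a combat-command-badge holder: Nakamura (a combat-command-badge holder) before Ivanova, Lund, Takahashi, Vance and Vasquez (not a combat-command-badge holder).
Among Ivanova, Lund, Takahashi, Vance and Vasquez, alphabetically by surname: Ivanova before Lund before Takahashi before Vance before Vasquez.
Order: Nakamura, Ivanova, Lund, Takahashi, Vance, Vasquez, Quinn, Moreau, Mendoza.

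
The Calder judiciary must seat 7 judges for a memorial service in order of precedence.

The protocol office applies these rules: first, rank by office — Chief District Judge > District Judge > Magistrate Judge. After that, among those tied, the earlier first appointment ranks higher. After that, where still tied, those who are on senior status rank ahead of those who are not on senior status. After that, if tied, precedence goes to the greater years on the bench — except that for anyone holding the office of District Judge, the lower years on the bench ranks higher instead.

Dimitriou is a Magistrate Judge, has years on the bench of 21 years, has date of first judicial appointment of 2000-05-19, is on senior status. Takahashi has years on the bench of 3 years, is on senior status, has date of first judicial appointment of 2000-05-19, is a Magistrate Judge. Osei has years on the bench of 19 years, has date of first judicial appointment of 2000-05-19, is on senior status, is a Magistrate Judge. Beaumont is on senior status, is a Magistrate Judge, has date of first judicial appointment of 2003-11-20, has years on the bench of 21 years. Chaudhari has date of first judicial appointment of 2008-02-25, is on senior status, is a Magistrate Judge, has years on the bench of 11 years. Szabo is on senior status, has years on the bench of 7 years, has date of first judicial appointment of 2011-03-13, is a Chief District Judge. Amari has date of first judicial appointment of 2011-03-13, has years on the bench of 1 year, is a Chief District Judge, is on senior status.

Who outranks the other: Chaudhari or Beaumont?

By office: Szabo and Amari (Chief District Judge); then Dimitriou, Osei, Takahashi, Beaumont and Chaudhari (Magistrate Judge).
Szabo and Amari both have date of first judicial appointment 2011-03-13, so the next rule applies.
Szabo and Amari are each on senior status, so the next rule applies.
Among Szabo and Amari, by years on the bench (higher first): Szabo (7 years) before Amari (1 year).
Among Dimitriou, Osei, Takahashi, Beaumont and Chaudhari, by date of first judicial appointment (earlier first): Dimitriou, Osei and Takahashi (2000-05-19) before Beaumont (2003-11-20) before Chaudhari (2008-02-25).
Dimitriou, Osei and Takahashi are each on senior status, so the next rule applies.
Among Dimitriou, Osei and Takahashi, by years on the bench (higher first): Dimitriou (21 years) before Osei (19 years) before Takahashi (3 years).
So Beaumont takes precedence.

Beaumont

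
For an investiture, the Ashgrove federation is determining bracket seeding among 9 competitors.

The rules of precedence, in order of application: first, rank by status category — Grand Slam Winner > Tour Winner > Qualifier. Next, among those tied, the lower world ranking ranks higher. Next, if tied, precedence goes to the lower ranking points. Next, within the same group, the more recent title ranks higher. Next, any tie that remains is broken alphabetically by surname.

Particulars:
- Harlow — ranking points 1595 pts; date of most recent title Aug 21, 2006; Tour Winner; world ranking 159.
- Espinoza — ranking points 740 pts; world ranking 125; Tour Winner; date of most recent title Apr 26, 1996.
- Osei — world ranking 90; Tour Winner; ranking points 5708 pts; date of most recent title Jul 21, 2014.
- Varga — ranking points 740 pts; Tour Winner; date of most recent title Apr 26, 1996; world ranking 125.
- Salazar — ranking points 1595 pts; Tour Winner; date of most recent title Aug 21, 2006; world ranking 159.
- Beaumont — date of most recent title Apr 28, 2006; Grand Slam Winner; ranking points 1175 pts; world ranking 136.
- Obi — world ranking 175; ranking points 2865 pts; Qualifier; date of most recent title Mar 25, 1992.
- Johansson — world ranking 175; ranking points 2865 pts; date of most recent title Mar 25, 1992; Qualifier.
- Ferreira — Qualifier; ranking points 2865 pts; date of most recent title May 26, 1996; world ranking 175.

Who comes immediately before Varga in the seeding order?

By status category: Beaumont (Grand Slam Winner); then Osei, Espinoza, Varga, Harlow and Salazar (Tour Winner); then Ferreira, Johansson and Obi (Qualifier).
Among Osei, Espinoza, Varga, Harlow and Salazar, by world ranking (lower first): Osei (90) before Espinoza and Varga (125) before Harlow and Salazar (159).
Espinoza and Varga both have ranking points 740 pts, so the next rule applies.
Espinoza and Varga both have date of most recent title Apr 26, 1996, so the next rule applies.
Among Espinoza and Varga, alphabetically by surname: Espinoza before Varga.
Harlow and Salazar both have ranking points 1595 pts, so the next rule applies.
Harlow and Salazar both have date of most recent title Aug 21, 2006, so the next rule applies.
Among Harlow and Salazar, alphabetically by surname: Harlow before Salazar.
Ferreira, Johansson and Obi all have world ranking 175, so the next rule applies.
Ferreira, Johansson and Obi all have ranking points 2865 pts, so the next rule applies.
Among Ferreira, Johansson and Obi, by date of most recent title (later first): Ferreira (May 26, 1996) before Johansson and Obi (Mar 25, 1992).
Among Johansson and Obi, alphabetically by surname: Johansson before Obi.
Order: Beaumont, Osei, Espinoza, Varga, Harlow, Salazar, Ferreira, Johansson, Obi.

Espinoza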